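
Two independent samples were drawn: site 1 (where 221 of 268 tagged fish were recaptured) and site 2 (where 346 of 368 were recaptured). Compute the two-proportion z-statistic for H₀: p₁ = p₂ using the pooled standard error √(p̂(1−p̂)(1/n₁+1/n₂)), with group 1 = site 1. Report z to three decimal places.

p̂₁ = 221/268 = 0.82463, p̂₂ = 346/368 = 0.94022.
Pooled p̂ = (221+346)/(268+368) = 567/636 = 0.89151.
SE = √[p̂(1−p̂)(1/n₁+1/n₂)] = √[0.89151·0.10849·(1/268+1/368)] ≈ 0.024974.
z = -0.11559/0.024974 = -4.628.

z = -4.628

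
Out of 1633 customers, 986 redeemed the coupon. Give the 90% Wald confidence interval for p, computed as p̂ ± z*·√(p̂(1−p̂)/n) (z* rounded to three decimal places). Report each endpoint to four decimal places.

p̂ = 986/1633 = 0.60380.
SE = √(p̂(1−p̂)/n) = √(0.239226/1633) = 0.012104.
For 90% confidence, z* = 1.645.
Margin = 1.645·0.012104 = 0.01991.
Interval: 0.60380 ± 0.01991 → (0.5839, 0.6237).

(0.5839, 0.6237)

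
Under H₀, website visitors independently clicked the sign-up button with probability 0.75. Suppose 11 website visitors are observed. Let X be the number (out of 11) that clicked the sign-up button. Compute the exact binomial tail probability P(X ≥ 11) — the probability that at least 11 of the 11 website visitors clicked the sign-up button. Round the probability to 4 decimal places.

P = 0.0422

X ~ Binomial(n=11, p=0.75).
P(X ≥ 11) = C(11,11)·0.75^11·0.25^0.
= 0.042235 = 0.0422.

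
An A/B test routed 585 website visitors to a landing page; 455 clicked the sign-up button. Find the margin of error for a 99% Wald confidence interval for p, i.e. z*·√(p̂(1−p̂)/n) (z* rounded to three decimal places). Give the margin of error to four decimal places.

The sample proportion is 455/585 = 0.77778.
Standard error of p̂: √(0.172840/585) = √0.000295452 = 0.017189.
For 99% confidence, z* = 2.576.
ME = 2.576·0.017189 = 0.0443.

ME = 0.0443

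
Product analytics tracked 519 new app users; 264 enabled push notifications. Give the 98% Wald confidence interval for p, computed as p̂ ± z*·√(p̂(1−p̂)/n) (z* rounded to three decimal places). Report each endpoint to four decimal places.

(0.4576, 0.5597)

With x = 264 successes in n = 519, p̂ = 0.50867.
SE = √(p̂(1−p̂)/n) = √(0.249925/519) = 0.021944.
The 98% critical value is z* = 2.326.
Margin of error: 2.326 × 0.021944 = 0.05104.
Interval: 0.50867 ± 0.05104 → (0.4576, 0.5597).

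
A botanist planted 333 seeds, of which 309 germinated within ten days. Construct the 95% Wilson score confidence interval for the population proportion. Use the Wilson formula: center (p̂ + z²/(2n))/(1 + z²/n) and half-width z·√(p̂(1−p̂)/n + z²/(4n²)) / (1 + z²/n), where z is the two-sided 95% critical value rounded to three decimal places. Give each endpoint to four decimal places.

(0.8950, 0.9511)

Here p̂ = 309/333 = 0.92793 and z = 1.960 (z² = 3.841600).
Denominator 1 + z²/n = 1 + 3.841600/333 = 1.011536.
Center = (0.92793 + 0.005768)/1.011536 = 0.92305.
Radicand: p̂(1−p̂)/n + z²/(4n²) = 0.000200834 + 0.000008661 = 0.000209495.
Half-width = z·√(radicand)/denom = 1.960·0.014474/1.011536 = 0.02805.
So the interval runs from 0.8950 to 0.9511.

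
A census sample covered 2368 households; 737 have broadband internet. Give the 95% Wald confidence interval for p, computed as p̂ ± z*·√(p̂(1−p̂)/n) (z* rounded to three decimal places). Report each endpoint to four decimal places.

(0.2926, 0.3299)

The sample proportion is 737/2368 = 0.31123.
Standard error of p̂: √(0.214367/2368) = √0.000090527 = 0.009515.
For 95% confidence, z* = 1.960.
Margin of error: 1.960 × 0.009515 = 0.01865.
Interval: 0.31123 ± 0.01865 → (0.2926, 0.3299).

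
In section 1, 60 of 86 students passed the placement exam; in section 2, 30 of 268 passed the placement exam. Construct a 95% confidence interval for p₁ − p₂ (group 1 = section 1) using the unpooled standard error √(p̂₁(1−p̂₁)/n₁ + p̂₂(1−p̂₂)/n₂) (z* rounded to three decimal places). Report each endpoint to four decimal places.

(0.4816, 0.6899)

p̂₁ = 60/86 = 0.69767, p̂₂ = 30/268 = 0.11194; p̂₁ − p̂₂ = 0.58573.
SE = √(0.002452614 + 0.000370932) = √0.002823546 = 0.053137.
The 95% critical value is z* = 1.960. Margin = 1.960·0.053137 = 0.10415.
CI: 0.58573 ± 0.10415 = (0.4816, 0.6899).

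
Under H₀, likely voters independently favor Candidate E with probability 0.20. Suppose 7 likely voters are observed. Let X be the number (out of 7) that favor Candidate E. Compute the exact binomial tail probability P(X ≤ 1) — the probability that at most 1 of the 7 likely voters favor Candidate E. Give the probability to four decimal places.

P = 0.5767

X ~ Binomial(n=7, p=0.20).
P(X ≤ 1) = C(7,0)·0.20^0·0.80^7 + C(7,1)·0.20^1·0.80^6.
= 0.209715 + 0.367002 = 0.5767.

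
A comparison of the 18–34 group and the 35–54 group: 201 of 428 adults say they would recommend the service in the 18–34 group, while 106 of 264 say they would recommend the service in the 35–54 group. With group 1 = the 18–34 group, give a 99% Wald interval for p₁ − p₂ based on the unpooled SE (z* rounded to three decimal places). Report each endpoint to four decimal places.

(-0.0314, 0.1676)

p̂₁ = 0.46963, p̂₂ = 0.40152, so the observed difference is 0.06811.
Unpooled SE = √(p̂₁(1−p̂₁)/n₁ + p̂₂(1−p̂₂)/n₂) = √(0.000581957 + 0.000910230) = 0.038629.
The 99% critical value is z* = 2.576. Margin of error = 0.09951.
So the interval runs from -0.0314 to 0.1676.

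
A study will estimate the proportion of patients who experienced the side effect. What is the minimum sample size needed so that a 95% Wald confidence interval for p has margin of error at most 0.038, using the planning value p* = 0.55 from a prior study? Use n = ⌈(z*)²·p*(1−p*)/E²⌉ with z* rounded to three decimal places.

n = 659

The 95% critical value is z* = 1.960.
p*(1−p*) = 0.55·0.45 = 0.2475.
(z*)²·p*(1−p*)/E² = 3.841600·0.2475/0.001444 = 658.446.
Rounding up, n = 659.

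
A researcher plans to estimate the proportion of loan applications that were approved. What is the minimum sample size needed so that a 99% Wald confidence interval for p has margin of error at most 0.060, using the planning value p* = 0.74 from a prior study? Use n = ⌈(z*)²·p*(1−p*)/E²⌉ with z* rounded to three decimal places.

n = 355

z* = 2.576 at the 99% level.
p*(1−p*) = 0.1924.
(z*)²·p*(1−p*)/E² = 6.635776·0.1924/0.003600 = 354.645.
Rounding up, n = 355.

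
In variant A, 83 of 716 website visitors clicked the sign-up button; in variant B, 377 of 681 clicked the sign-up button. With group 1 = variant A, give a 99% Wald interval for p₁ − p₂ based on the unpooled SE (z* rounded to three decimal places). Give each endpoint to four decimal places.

(-0.4956, -0.3797)

p̂₁ = 83/716 = 0.11592, p̂₂ = 377/681 = 0.55360; p̂₁ − p̂₂ = -0.43768.
Unpooled SE = √(p̂₁(1−p̂₁)/n₁ + p̂₂(1−p̂₂)/n₂) = √(0.000143134 + 0.000362889) = 0.022495.
z* = 2.576 at the 99% level. Margin = 2.576·0.022495 = 0.05795.
CI: -0.43768 ± 0.05795 = (-0.4956, -0.3797).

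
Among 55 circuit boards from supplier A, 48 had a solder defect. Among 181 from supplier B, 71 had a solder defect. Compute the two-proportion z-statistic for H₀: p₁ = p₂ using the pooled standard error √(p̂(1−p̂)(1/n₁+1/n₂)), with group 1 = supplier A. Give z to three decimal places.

z = 6.241

Sample proportions: p̂₁ = 48/55 = 0.87273 and p̂₂ = 71/181 = 0.39227.
Pooling: p̂ = 119/236 = 0.50424.
SE = √[p̂(1−p̂)(1/n₁+1/n₂)] = √[0.50424·0.49576·(1/55+1/181)] ≈ 0.076982.
z = 0.48046/0.076982 = 6.241.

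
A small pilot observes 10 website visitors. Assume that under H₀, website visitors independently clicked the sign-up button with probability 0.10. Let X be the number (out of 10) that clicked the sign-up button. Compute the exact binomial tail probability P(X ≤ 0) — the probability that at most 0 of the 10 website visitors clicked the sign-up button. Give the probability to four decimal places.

P = 0.3487

X is binomial with n = 10 and p = 0.10.
P(X ≤ 0) = C(10,0)·0.10^0·0.90^10.
= 0.348678 = 0.3487.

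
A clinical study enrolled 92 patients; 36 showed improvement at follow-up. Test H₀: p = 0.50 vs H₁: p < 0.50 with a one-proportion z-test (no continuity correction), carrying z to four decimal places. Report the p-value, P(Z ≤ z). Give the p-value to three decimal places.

Sample proportion p̂ = 36/92 = 0.39130.
Null standard error: √(0.50·0.50/92) = √0.002717391 = 0.052129.
Test statistic (full precision, shown to 4 dp): z = (36/92 − 0.50)/SE₀ ≈ -2.0851.
p-value = P(Z ≤ z) with z = -2.0851 → 0.019.

p-value = 0.019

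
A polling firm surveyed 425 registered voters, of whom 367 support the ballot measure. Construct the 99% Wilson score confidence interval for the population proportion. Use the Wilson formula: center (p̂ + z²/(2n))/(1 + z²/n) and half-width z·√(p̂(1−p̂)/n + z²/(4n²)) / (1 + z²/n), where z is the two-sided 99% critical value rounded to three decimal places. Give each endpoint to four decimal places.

(0.8150, 0.9009)

p̂ = 367/425 = 0.86353; z = 2.576, so z² = 6.635776.
Denominator 1 + z²/n = 1 + 6.635776/425 = 1.015614.
Center = (0.86353 + 0.007807)/1.015614 = 0.85794.
Radicand: p̂(1−p̂)/n + z²/(4n²) = 0.000277286 + 0.000009184 = 0.000286470.
Half-width = z·√(radicand)/denom = 2.576·0.016925/1.015614 = 0.04293.
So the interval runs from 0.8150 to 0.9009.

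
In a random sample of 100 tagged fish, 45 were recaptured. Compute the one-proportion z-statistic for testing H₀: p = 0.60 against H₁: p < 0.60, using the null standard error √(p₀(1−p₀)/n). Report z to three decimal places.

z = -3.062

Sample proportion p̂ = 45/100 = 0.45000.
SE₀ = √(0.60·0.40/100) = 0.048990.
z = (0.45000 − 0.60)/0.048990 = -0.15000/0.048990 = -3.062.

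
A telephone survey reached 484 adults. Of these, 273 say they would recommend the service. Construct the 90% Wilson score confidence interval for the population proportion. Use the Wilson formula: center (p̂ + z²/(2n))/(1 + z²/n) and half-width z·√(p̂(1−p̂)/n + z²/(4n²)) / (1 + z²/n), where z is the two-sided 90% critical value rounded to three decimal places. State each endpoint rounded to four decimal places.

(0.5267, 0.6007)

Here p̂ = 273/484 = 0.56405 and z = 1.645 (z² = 2.706025).
1 + z²/n = 1.005591.
Center = (0.56405 + 0.002795)/1.005591 = 0.56369.
Radicand: p̂(1−p̂)/n + z²/(4n²) = 0.000508053 + 0.000002888 = 0.000510941.
Half-width = z·√(radicand)/denom = 1.645·0.022604/1.005591 = 0.03698.
Interval: 0.56369 ± 0.03698 → (0.5267, 0.6007).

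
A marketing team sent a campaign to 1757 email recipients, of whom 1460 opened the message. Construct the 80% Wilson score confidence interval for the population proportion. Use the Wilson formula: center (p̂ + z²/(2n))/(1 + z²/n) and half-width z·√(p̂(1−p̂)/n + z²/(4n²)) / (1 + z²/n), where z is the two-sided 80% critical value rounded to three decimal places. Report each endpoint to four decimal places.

Here p̂ = 1460/1757 = 0.83096 and z = 1.282 (z² = 1.643524).
Denominator 1 + z²/n = 1 + 1.643524/1757 = 1.000935.
Center = (0.83096 + 0.000468)/1.000935 = 0.83065.
Radicand: p̂(1−p̂)/n + z²/(4n²) = 0.000079945 + 0.000000133 = 0.000080078.
Half-width = z·√(radicand)/denom = 1.282·0.008949/1.000935 = 0.01146.
So the interval runs from 0.8192 to 0.8421.

(0.8192, 0.8421)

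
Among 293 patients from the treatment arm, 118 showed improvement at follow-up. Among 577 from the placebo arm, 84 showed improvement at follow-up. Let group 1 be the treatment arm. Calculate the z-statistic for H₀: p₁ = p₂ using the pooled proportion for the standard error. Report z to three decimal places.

z = 8.490

Sample proportions: p̂₁ = 118/293 = 0.40273 and p̂₂ = 84/577 = 0.14558.
Pooling: p̂ = 202/870 = 0.23218.
Pooled SE = √[0.1782745·0.00514607] ≈ 0.030289.
z = 0.25715/0.030289 = 8.490.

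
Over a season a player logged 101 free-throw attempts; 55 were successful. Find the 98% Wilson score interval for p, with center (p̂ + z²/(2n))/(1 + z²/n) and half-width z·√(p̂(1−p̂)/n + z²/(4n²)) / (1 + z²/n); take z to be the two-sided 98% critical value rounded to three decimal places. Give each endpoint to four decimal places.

(0.4300, 0.6546)

p̂ = 55/101 = 0.54455; z = 2.326, so z² = 5.410276.
Denominator 1 + z²/n = 1 + 5.410276/101 = 1.053567.
Adjusted center: (0.54455 + z²/(2n))/1.053567 = 0.54229.
Radicand: p̂(1−p̂)/n + z²/(4n²) = 0.002455593 + 0.000132592 = 0.002588185.
Half-width = 2.326·√0.002588185/1.053567 = 0.11232.
So the interval runs from 0.4300 to 0.6546.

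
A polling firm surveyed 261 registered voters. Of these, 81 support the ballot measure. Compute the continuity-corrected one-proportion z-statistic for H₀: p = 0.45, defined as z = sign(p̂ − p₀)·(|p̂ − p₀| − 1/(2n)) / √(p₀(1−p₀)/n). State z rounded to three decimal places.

z = -4.473

p̂ = 81/261 = 0.31034. p̂ − p₀ = -0.139655.
1/(2n) = 0.001916.
Corrected numerator: |-0.139655| − 0.001916 = 0.137739.
SE₀ = √(0.45·0.55/261) = 0.030794.
z = (−)0.137739/0.030794 = -4.473.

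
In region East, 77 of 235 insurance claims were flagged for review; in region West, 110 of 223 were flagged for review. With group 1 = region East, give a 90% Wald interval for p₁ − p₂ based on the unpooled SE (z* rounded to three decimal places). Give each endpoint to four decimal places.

(-0.2402, -0.0910)

p̂₁ = 77/235 = 0.32766, p̂₂ = 110/223 = 0.49327; p̂₁ − p̂₂ = -0.16561.
SE = √(0.000937442 + 0.001120873) = √0.002058315 = 0.045369.
z* = 1.645 at the 90% level. Margin = 1.645·0.045369 = 0.07463.
Interval: -0.16561 ± 0.07463 → (-0.2402, -0.0910).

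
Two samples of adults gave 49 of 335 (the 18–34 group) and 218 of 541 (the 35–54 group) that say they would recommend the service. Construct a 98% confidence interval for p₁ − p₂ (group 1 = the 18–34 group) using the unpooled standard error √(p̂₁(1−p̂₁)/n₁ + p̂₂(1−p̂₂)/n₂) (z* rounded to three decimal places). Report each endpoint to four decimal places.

p̂₁ = 49/335 = 0.14627, p̂₂ = 218/541 = 0.40296; p̂₁ − p̂₂ = -0.25669.
Unpooled SE = √(p̂₁(1−p̂₁)/n₁ + p̂₂(1−p̂₂)/n₂) = √(0.000372759 + 0.000444700) = 0.028591.
The 98% critical value is z* = 2.326. Margin of error = 0.06650.
CI: -0.25669 ± 0.06650 = (-0.3232, -0.1902).

(-0.3232, -0.1902)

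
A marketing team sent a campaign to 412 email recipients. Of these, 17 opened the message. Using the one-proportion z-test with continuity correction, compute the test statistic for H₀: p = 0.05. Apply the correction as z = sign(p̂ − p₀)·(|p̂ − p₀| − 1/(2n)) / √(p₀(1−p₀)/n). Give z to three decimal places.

z = -0.701

The sample proportion is 17/412 = 0.04126. p̂ − p₀ = -0.008738.
1/(2n) = 0.001214.
Corrected numerator: |-0.008738| − 0.001214 = 0.007524.
Null standard error: √(0.05·0.95/412) = √0.000115291 = 0.010737.
z = −0.007524/0.010737 = -0.701.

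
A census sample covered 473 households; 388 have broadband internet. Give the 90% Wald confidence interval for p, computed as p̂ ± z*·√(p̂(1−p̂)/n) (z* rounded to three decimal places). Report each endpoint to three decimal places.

(0.791, 0.849)

With x = 388 successes in n = 473, p̂ = 0.82030.
Standard error of p̂: √(0.147410/473) = √0.000311650 = 0.017654.
z* = 1.645 at the 90% level.
Margin of error: 1.645 × 0.017654 = 0.02904.
So the interval runs from 0.791 to 0.849.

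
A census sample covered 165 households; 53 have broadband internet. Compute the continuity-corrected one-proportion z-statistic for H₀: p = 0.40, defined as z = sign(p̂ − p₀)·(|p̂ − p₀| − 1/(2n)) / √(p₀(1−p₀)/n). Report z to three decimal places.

With x = 53 successes in n = 165, p̂ = 0.32121. p̂ − p₀ = -0.078788.
1/(2n) = 0.003030.
Corrected numerator: |-0.078788| − 0.003030 = 0.075758.
Null standard error: √(0.40·0.60/165) = √0.001454545 = 0.038139.
z = −0.075758/0.038139 = -1.986.

z = -1.986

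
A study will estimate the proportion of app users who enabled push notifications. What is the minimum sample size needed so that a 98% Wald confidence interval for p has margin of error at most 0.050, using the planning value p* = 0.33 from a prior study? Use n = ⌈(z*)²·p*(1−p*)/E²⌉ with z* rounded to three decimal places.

n = 479

For 98% confidence, z* = 2.326.
p*(1−p*) = 0.33·0.67 = 0.2211.
(z*)²·p*(1−p*)/E² = 5.410276·0.2211/0.002500 = 478.485.
⌈478.485⌉ = 479.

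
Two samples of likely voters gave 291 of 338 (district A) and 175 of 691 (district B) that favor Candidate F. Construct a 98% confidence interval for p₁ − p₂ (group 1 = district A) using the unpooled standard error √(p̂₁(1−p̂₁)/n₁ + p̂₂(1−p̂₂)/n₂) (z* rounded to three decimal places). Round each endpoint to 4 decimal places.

(0.5494, 0.6660)

p̂₁ = 0.86095, p̂₂ = 0.25326, so the observed difference is 0.60769.
Unpooled SE = √(p̂₁(1−p̂₁)/n₁ + p̂₂(1−p̂₂)/n₂) = √(0.000354194 + 0.000273687) = 0.025058.
For 98% confidence, z* = 2.326. Margin = 2.326·0.025058 = 0.05828.
CI: 0.60769 ± 0.05828 = (0.5494, 0.6660).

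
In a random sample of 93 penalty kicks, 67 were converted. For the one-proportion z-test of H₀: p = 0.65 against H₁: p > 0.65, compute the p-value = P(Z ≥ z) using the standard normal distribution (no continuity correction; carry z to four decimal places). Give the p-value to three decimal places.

p-value = 0.077

p̂ = 67/93 = 0.72043.
Under H₀, SE = √(p₀(1−p₀)/n) = √(0.65·0.35/93) = √0.002446237 = 0.049459.
Test statistic (full precision, shown to 4 dp): z = (67/93 − 0.65)/SE₀ ≈ 1.4240.
p-value = P(Z ≥ z) with z = 1.4240 → 0.077.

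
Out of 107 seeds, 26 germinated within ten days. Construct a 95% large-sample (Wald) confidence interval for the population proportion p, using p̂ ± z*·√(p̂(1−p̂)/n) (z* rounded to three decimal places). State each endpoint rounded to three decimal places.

The sample proportion is 26/107 = 0.24299.
Standard error of p̂: √(0.183946/107) = √0.001719123 = 0.041462.
z* = 1.960 at the 95% level.
Margin of error: 1.960 × 0.041462 = 0.08127.
Interval: 0.24299 ± 0.08127 → (0.162, 0.324).

(0.162, 0.324)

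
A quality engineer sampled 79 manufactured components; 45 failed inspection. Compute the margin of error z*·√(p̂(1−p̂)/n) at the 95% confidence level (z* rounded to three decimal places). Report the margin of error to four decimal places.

ME = 0.1092

p̂ = 45/79 = 0.56962.
Standard error of p̂: √(0.245153/79) = √0.003103203 = 0.055706.
For 95% confidence, z* = 1.960.
So ME = 0.1092.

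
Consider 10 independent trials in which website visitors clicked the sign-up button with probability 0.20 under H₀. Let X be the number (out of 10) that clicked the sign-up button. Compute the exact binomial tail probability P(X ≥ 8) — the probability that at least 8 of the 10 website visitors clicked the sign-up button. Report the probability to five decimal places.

X ~ Binomial(n=10, p=0.20).
P(X ≥ 8) = C(10,8)·0.20^8·0.80^2 + C(10,9)·0.20^9·0.80^1 + C(10,10)·0.20^10·0.80^0.
= 0.000074 + 0.000004 + 0.000000 = 0.00008.

P = 0.00008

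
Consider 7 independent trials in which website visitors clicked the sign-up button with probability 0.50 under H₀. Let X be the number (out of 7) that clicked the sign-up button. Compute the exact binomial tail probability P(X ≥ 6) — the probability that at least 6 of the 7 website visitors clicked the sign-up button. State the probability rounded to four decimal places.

X is binomial with n = 7 and p = 0.50.
P(X ≥ 6) = C(7,6)·0.50^6·0.50^1 + C(7,7)·0.50^7·0.50^0.
= 0.054688 + 0.007812 = 0.0625.

P = 0.0625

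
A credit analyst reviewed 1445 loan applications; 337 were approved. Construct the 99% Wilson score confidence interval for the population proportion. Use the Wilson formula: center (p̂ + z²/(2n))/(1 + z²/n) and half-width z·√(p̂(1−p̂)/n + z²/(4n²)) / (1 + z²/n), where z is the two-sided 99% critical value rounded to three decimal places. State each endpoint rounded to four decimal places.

Here p̂ = 337/1445 = 0.23322 and z = 2.576 (z² = 6.635776).
1 + z²/n = 1.004592.
Center = (0.23322 + 0.002296)/1.004592 = 0.23444.
Radicand: p̂(1−p̂)/n + z²/(4n²) = 0.000123756 + 0.000000795 = 0.000124551.
Half-width = z·√(radicand)/denom = 2.576·0.011160/1.004592 = 0.02862.
CI: 0.23444 ± 0.02862 = (0.2058, 0.2631).

(0.2058, 0.2631)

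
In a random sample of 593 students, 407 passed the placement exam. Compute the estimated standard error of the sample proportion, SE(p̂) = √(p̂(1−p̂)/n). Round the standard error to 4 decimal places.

SE = 0.0191

The sample proportion is 407/593 = 0.68634.
p̂(1−p̂) = 0.215277.
Dividing by n and taking the root: √0.000363030 = 0.0191.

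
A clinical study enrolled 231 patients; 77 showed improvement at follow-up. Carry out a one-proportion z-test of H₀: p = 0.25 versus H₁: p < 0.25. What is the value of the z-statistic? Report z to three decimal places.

The sample proportion is 77/231 = 0.33333.
Null standard error: √(0.25·0.75/231) = √0.000811688 = 0.028490.
z = (0.33333 − 0.25)/0.028490 = 0.08333/0.028490 = 2.925.

z = 2.925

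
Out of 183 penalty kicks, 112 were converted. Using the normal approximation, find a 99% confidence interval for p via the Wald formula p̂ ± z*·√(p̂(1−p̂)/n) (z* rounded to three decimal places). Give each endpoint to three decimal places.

(0.519, 0.705)

The sample proportion is 112/183 = 0.61202.
SE = √(p̂(1−p̂)/n) = √(0.237451/183) = 0.036021.
The 99% critical value is z* = 2.576.
Margin = 2.576·0.036021 = 0.09279.
Interval: 0.61202 ± 0.09279 → (0.519, 0.705).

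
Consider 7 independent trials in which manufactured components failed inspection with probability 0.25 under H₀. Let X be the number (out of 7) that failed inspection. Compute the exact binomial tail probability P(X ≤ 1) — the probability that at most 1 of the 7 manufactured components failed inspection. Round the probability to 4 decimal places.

P = 0.4449

X is binomial with n = 7 and p = 0.25.
P(X ≤ 1) = C(7,0)·0.25^0·0.75^7 + C(7,1)·0.25^1·0.75^6.
= 0.133484 + 0.311462 = 0.4449.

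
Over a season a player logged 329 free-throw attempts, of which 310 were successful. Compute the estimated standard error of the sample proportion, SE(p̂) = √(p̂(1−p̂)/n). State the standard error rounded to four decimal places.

SE = 0.0129

The sample proportion is 310/329 = 0.94225.
p̂(1−p̂) = 0.94225·0.05775 = 0.054415.
SE = √(0.054415/329) = √0.000165395 = 0.0129.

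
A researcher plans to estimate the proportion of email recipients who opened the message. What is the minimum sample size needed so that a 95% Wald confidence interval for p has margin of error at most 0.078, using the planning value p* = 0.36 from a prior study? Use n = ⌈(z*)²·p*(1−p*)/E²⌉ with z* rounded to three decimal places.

n = 146

z* = 1.960 at the 95% level.
p*(1−p*) = 0.36·0.64 = 0.2304.
(z*)²·p*(1−p*)/E² = 3.841600·0.2304/0.006084 = 145.481.
Rounding up, n = 146.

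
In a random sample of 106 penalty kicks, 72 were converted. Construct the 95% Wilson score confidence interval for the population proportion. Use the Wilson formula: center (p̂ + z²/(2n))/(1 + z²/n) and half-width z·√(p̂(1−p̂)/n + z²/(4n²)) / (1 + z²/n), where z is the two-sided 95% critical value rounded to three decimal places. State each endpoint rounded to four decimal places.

Here p̂ = 72/106 = 0.67925 and z = 1.960 (z² = 3.841600).
1 + z²/n = 1.036242.
Center = (0.67925 + 0.018121)/1.036242 = 0.67298.
Radicand: p̂(1−p̂)/n + z²/(4n²) = 0.002055388 + 0.000085475 = 0.002140863.
Half-width = 1.960·√0.002140863/1.036242 = 0.08752.
CI: 0.67298 ± 0.08752 = (0.5855, 0.7605).

(0.5855, 0.7605)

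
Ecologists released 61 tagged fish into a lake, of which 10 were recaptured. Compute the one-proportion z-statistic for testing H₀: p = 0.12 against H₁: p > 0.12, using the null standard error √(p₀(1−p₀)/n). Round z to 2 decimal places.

p̂ = 10/61 = 0.16393.
SE₀ = √(0.12·0.88/61) = 0.041607.
Test statistic: z = 0.04393/0.041607 = 1.06.

z = 1.06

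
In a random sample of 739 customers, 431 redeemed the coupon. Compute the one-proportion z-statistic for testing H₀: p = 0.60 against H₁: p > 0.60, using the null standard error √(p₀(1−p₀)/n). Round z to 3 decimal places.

z = -0.931

With x = 431 successes in n = 739, p̂ = 0.58322.
SE₀ = √(0.60·0.40/739) = 0.018021.
z = (p̂ − p₀)/SE = (0.58322 − 0.60)/0.018021 = -0.931.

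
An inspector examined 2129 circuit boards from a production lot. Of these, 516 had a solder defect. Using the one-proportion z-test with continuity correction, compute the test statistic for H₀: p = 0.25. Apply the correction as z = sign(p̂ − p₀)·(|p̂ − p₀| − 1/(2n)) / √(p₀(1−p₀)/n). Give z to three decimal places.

p̂ = 516/2129 = 0.24237. p̂ − p₀ = -0.007633.
Continuity correction 1/(2n) = 1/4258 = 0.000235.
Corrected numerator: |-0.007633| − 0.000235 = 0.007398.
Under H₀, SE = √(p₀(1−p₀)/n) = √(0.25·0.75/2129) = √0.000088070 = 0.009385.
z = −0.007398/0.009385 = -0.788.

z = -0.788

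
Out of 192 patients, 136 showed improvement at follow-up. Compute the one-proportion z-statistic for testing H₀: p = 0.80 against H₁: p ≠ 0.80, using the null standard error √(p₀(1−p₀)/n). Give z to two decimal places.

With x = 136 successes in n = 192, p̂ = 0.70833.
SE₀ = √(0.80·0.20/192) = 0.028868.
z = (0.70833 − 0.80)/0.028868 = -0.09167/0.028868 = -3.18.

z = -3.18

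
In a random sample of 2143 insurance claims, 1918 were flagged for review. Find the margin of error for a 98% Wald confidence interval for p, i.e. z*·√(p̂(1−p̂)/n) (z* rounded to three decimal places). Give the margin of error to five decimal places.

With x = 1918 successes in n = 2143, p̂ = 0.89501.
SE(p̂) = √(0.89501·0.10499/2143) = 0.006622.
The 98% critical value is z* = 2.326.
So ME = 0.01540.

ME = 0.01540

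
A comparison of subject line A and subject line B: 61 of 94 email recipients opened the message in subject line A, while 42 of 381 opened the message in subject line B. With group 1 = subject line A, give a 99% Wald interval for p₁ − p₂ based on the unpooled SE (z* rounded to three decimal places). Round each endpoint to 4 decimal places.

p̂₁ = 61/94 = 0.64894, p̂₂ = 42/381 = 0.11024; p̂₁ − p̂₂ = 0.53870.
SE = √(0.002423596 + 0.000257439) = √0.002681035 = 0.051779.
For 99% confidence, z* = 2.576. Margin of error = 0.13338.
CI: 0.53870 ± 0.13338 = (0.4053, 0.6721).

(0.4053, 0.6721)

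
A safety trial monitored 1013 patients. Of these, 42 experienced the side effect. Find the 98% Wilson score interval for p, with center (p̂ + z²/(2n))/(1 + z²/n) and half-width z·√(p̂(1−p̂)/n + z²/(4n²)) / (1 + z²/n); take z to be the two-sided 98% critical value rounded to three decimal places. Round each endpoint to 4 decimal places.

(0.0292, 0.0586)

p̂ = 42/1013 = 0.04146; z = 2.326, so z² = 5.410276.
Denominator 1 + z²/n = 1 + 5.410276/1013 = 1.005341.
Center = (0.04146 + 0.002670)/1.005341 = 0.04390.
Radicand: p̂(1−p̂)/n + z²/(4n²) = 0.000039232 + 0.000001318 = 0.000040550.
Half-width = z·√(radicand)/denom = 2.326·0.006368/1.005341 = 0.01473.
So the interval runs from 0.0292 to 0.0586.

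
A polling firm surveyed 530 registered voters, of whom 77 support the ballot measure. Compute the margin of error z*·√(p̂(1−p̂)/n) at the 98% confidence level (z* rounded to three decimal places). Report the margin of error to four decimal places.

ME = 0.0356

The sample proportion is 77/530 = 0.14528.
Standard error of p̂: √(0.124176/530) = √0.000234294 = 0.015307.
z* = 2.326 at the 98% level.
Margin of error = z*·SE = 2.326 × 0.015307 = 0.0356.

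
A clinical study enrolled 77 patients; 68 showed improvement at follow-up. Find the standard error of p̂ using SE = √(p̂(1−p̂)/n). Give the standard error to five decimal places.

p̂ = 68/77 = 0.88312.
p̂(1−p̂) = 0.88312·0.11688 = 0.103219.
SE = √(0.103219/77) = √0.001340506 = 0.03661.

SE = 0.03661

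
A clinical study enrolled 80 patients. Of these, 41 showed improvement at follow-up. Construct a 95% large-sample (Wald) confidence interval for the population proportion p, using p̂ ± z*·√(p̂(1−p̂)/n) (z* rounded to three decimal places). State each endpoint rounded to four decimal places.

(0.4030, 0.6220)

With x = 41 successes in n = 80, p̂ = 0.51250.
SE = √(p̂(1−p̂)/n) = √(0.249844/80) = 0.055884.
The 95% critical value is z* = 1.960.
Margin of error: 1.960 × 0.055884 = 0.10953.
Interval: 0.51250 ± 0.10953 → (0.4030, 0.6220).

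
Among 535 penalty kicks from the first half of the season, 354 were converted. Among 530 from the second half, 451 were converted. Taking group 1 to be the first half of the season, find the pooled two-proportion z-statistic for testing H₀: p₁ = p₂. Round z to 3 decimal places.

Sample proportions: p̂₁ = 354/535 = 0.66168 and p̂₂ = 451/530 = 0.85094.
Pooling: p̂ = 805/1065 = 0.75587.
Pooled SE = √[0.1845313·0.00375595] ≈ 0.026327.
z = -0.18926/0.026327 = -7.189.

z = -7.189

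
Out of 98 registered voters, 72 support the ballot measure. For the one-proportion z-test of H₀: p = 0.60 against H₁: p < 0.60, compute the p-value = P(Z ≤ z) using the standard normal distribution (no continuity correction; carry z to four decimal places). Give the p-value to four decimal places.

The sample proportion is 72/98 = 0.73469.
Null standard error: √(0.60·0.40/98) = √0.002448980 = 0.049487.
z = (p̂ − p₀)/SE = (72/98 − 0.60)/0.049487 ≈ 2.7218.
From the standard normal, P(Z ≤ z) = 0.9968.

p-value = 0.9968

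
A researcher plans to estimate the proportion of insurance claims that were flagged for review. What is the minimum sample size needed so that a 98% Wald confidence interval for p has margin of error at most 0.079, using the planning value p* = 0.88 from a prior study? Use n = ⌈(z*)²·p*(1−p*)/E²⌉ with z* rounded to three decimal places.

z* = 2.326 at the 98% level.
p*(1−p*) = 0.1056.
(z*)²·p*(1−p*)/E² = 5.410276·0.1056/0.006241 = 91.544.
Rounding up, n = 92.

n = 92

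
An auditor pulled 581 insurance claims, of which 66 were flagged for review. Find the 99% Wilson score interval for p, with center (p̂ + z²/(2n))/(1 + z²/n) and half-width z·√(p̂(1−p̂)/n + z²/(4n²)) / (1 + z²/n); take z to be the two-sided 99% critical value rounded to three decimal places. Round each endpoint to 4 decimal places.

(0.0840, 0.1520)

p̂ = 66/581 = 0.11360; z = 2.576, so z² = 6.635776.
Denominator 1 + z²/n = 1 + 6.635776/581 = 1.011421.
Center = (0.11360 + 0.005711)/1.011421 = 0.11796.
Radicand: p̂(1−p̂)/n + z²/(4n²) = 0.000173310 + 0.000004915 = 0.000178225.
Half-width = 2.576·√0.000178225/1.011421 = 0.03400.
So the interval runs from 0.0840 to 0.1520.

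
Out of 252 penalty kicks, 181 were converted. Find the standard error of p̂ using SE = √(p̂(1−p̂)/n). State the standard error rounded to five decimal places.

With x = 181 successes in n = 252, p̂ = 0.71825.
p̂(1−p̂) = 0.202367.
Dividing by n and taking the root: √0.000803044 = 0.02834.

SE = 0.02834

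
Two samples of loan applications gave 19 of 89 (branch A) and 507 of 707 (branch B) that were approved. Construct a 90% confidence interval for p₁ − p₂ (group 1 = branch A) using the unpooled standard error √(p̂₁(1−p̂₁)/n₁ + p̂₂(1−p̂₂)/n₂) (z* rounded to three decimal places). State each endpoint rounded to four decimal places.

p̂₁ = 19/89 = 0.21348, p̂₂ = 507/707 = 0.71711; p̂₁ − p̂₂ = -0.50363.
SE = √(0.001886608 + 0.000286932) = √0.002173540 = 0.046621.
The 90% critical value is z* = 1.645. Margin of error = 0.07669.
Interval: -0.50363 ± 0.07669 → (-0.5803, -0.4269).

(-0.5803, -0.4269)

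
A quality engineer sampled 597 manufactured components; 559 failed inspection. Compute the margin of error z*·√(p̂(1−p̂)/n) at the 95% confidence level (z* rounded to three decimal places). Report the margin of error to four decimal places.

With x = 559 successes in n = 597, p̂ = 0.93635.
SE = √(p̂(1−p̂)/n) = √(0.059600/597) = 0.009992.
For 95% confidence, z* = 1.960.
So ME = 0.0196.

ME = 0.0196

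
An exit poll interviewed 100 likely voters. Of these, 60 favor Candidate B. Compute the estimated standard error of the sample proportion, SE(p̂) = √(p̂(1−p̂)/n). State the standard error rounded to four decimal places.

SE = 0.0490

p̂ = 60/100 = 0.60000.
p̂(1−p̂) = 0.240000.
Dividing by n and taking the root: √0.002400000 = 0.0490.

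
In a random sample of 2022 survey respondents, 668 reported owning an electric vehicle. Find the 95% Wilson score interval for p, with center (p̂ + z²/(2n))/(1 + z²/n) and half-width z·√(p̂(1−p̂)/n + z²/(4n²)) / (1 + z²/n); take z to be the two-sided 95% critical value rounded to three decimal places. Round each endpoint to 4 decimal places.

Here p̂ = 668/2022 = 0.33037 and z = 1.960 (z² = 3.841600).
1 + z²/n = 1.001900.
Center = (0.33037 + 0.000950)/1.001900 = 0.33069.
Radicand: p̂(1−p̂)/n + z²/(4n²) = 0.000109409 + 0.000000235 = 0.000109644.
Half-width = z·√(radicand)/denom = 1.960·0.010471/1.001900 = 0.02048.
So the interval runs from 0.3102 to 0.3512.

(0.3102, 0.3512)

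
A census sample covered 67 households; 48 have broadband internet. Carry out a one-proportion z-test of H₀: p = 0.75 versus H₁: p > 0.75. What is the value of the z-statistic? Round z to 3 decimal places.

With x = 48 successes in n = 67, p̂ = 0.71642.
Null standard error: √(0.75·0.25/67) = √0.002798507 = 0.052901.
z = (0.71642 − 0.75)/0.052901 = -0.03358/0.052901 = -0.635.

z = -0.635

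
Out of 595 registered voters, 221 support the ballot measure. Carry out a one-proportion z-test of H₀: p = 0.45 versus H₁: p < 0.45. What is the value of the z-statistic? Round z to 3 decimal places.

z = -3.852

With x = 221 successes in n = 595, p̂ = 0.37143.
SE₀ = √(0.45·0.55/595) = 0.020395.
z = (p̂ − p₀)/SE = (0.37143 − 0.45)/0.020395 = -3.852.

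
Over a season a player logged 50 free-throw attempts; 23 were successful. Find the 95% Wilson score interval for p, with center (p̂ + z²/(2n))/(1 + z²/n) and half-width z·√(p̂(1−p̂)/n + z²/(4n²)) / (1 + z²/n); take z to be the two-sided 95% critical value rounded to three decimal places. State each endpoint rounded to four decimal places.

Here p̂ = 23/50 = 0.46000 and z = 1.960 (z² = 3.841600).
Denominator 1 + z²/n = 1 + 3.841600/50 = 1.076832.
Adjusted center: (0.46000 + z²/(2n))/1.076832 = 0.46285.
Radicand: p̂(1−p̂)/n + z²/(4n²) = 0.004968000 + 0.000384160 = 0.005352160.
Half-width = 1.960·√0.005352160/1.076832 = 0.13316.
So the interval runs from 0.3297 to 0.5960.

(0.3297, 0.5960)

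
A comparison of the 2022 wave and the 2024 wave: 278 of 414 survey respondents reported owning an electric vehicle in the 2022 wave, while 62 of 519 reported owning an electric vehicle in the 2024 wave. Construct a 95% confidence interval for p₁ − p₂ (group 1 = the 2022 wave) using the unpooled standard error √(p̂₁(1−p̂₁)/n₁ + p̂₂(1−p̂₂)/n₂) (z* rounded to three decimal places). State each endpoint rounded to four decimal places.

p̂₁ = 278/414 = 0.67150, p̂₂ = 62/519 = 0.11946; p̂₁ − p̂₂ = 0.55204.
Unpooled SE = √(p̂₁(1−p̂₁)/n₁ + p̂₂(1−p̂₂)/n₂) = √(0.000532823 + 0.000202678) = 0.027120.
For 95% confidence, z* = 1.960. Margin of error = 0.05316.
CI: 0.55204 ± 0.05316 = (0.4989, 0.6052).

(0.4989, 0.6052)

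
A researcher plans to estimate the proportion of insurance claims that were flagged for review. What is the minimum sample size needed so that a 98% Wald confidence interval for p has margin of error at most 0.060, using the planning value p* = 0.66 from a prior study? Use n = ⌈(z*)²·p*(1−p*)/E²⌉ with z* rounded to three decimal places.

z* = 2.326 at the 98% level.
p*(1−p*) = 0.66·0.34 = 0.2244.
Required n before rounding: 5.410276 × 0.2244 / 0.060² = 337.241.
⌈337.241⌉ = 338.

n = 338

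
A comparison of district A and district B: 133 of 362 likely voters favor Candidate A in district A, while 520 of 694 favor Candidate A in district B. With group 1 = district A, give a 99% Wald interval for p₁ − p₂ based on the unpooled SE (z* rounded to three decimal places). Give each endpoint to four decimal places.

p̂₁ = 133/362 = 0.36740, p̂₂ = 520/694 = 0.74928; p̂₁ − p̂₂ = -0.38188.
Unpooled SE = √(p̂₁(1−p̂₁)/n₁ + p̂₂(1−p̂₂)/n₂) = √(0.000642039 + 0.000270691) = 0.030211.
z* = 2.576 at the 99% level. Margin of error = 0.07782.
Interval: -0.38188 ± 0.07782 → (-0.4597, -0.3041).

(-0.4597, -0.3041)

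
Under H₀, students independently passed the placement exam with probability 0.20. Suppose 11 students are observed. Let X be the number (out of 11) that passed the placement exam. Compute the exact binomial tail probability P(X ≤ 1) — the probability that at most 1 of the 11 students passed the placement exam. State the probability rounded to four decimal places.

P = 0.3221

X ~ Binomial(n=11, p=0.20).
P(X ≤ 1) = C(11,0)·0.20^0·0.80^11 + C(11,1)·0.20^1·0.80^10.
= 0.085899 + 0.236223 = 0.3221.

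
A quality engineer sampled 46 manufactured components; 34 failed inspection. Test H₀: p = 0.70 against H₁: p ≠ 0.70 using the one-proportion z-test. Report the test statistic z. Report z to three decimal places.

With x = 34 successes in n = 46, p̂ = 0.73913.
Under H₀, SE = √(p₀(1−p₀)/n) = √(0.70·0.30/46) = √0.004565217 = 0.067566.
Test statistic: z = 0.03913/0.067566 = 0.579.

z = 0.579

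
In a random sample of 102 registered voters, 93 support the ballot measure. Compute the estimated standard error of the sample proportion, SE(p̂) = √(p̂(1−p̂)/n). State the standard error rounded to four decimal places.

p̂ = 93/102 = 0.91176.
p̂(1−p̂) = 0.91176·0.08824 = 0.080454.
SE = √(0.080454/102) = 0.0281.

SE = 0.0281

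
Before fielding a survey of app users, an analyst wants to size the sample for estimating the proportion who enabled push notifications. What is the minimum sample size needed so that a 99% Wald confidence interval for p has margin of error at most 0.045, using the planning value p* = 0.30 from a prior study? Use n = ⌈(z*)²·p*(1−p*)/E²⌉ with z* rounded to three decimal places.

z* = 2.576 at the 99% level.
p*(1−p*) = 0.2100.
Required n before rounding: 6.635776 × 0.2100 / 0.045² = 688.155.
Rounding up, n = 689.

n = 689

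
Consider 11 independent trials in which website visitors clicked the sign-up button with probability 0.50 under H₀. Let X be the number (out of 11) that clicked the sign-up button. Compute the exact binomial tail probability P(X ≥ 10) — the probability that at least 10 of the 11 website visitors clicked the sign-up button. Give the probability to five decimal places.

P = 0.00586

X is binomial with n = 11 and p = 0.50.
P(X ≥ 10) = C(11,10)·0.50^10·0.50^1 + C(11,11)·0.50^11·0.50^0.
= 0.005371 + 0.000488 = 0.00586.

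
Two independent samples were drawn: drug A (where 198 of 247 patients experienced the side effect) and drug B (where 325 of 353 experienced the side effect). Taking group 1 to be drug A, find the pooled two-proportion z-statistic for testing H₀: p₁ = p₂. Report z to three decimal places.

z = -4.291

p̂₁ = 198/247 = 0.80162, p̂₂ = 325/353 = 0.92068.
Pooling: p̂ = 523/600 = 0.87167.
SE = √[p̂(1−p̂)(1/n₁+1/n₂)] = √[0.87167·0.12833·(1/247+1/353)] ≈ 0.027745.
z = (p̂₁ − p̂₂)/SE = (0.80162 − 0.92068)/0.027745 = -0.11906/0.027745 = -4.291.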